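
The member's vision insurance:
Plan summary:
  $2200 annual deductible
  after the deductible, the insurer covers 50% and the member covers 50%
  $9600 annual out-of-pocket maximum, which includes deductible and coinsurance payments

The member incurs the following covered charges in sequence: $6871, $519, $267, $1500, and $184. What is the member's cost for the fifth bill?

Claim 1 — $6871: deductible takes $2200, $4671 remains; coinsurance $4671 × 50% = $2335.50. Cost to member: $4535.50. OOP to date $4535.50.
Claim 2 — $519: 50% coinsurance on $519 = $259.50. Member pays $259.50; OOP now $4795.
Claim 3 — $267: deductible met; 50% of $267 = $133.50. Cost to member: $133.50. OOP to date $4928.50.
Claim 4 — $1500: deductible already satisfied, so member's share is 50% × $1500 = $750. Cost to member: $750. OOP to date $5678.50.
Claim 5 — $184: 50% coinsurance on $184 = $92. Cost to member: $92. OOP to date $5770.50.

$92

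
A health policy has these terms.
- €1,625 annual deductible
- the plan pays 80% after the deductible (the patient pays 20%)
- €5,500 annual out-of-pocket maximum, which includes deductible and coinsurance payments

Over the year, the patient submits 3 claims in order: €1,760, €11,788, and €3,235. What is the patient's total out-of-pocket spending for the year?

€4,656.60

Bill 1, €1,760: deductible takes €1,625, €135 remains; coinsurance €135 × 20% = €27. Patient owes €1,652 (running OOP €1,652).
Bill 2, €11,788: deductible met; 20% of €11,788 = €2,357.60. Patient pays €2,357.60; OOP now €4,009.60.
Bill 3, €3,235: 20% coinsurance on €3,235 = €647. Patient owes €647 (running OOP €4,656.60).
Total paid by the patient: €1,652 + €2,357.60 + €647 = €4,656.60.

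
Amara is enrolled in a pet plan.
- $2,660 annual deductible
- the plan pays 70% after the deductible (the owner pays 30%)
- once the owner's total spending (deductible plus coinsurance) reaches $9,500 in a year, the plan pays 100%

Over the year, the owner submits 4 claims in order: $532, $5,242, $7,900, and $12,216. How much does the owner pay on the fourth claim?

Claim 1 ($532): all of it applies to the deductible. Owner pays $532; OOP now $532.
Claim 2 ($5,242): deductible takes $2,128, $3,114 remains; owner's 30% is $934.20. Cost to owner: $3,062.20. OOP to date $3,594.20.
Claim 3 ($7,900): deductible met; 30% of $7,900 = $2,370. Owner pays $2,370; OOP now $5,964.20.
Claim 4 ($12,216): deductible already satisfied, so owner's share is 30% × $12,216 = $3,664.80. That would push OOP to $9,629, over the $9,500 cap, so owner pays $9,500 − $5,964.20 = $3,535.80.

$3,535.80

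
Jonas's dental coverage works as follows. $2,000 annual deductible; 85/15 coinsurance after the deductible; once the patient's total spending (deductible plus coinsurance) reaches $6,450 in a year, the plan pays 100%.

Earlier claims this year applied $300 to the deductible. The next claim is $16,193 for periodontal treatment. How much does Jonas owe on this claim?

$3,873.95

Remaining deductible: $2,000 − $300 = $1,700.
After the $1,700 deductible portion, $16,193 − $1,700 = $14,493 is subject to coinsurance.
Coinsurance: $14,493 × 15% = $2,173.95.
Patient responsibility before any cap: $1,700 + $2,173.95 = $3,873.95.
Year-to-date out-of-pocket becomes $300 + $3,873.95 = $4,173.95, still under the $6,450 maximum, so no cap applies.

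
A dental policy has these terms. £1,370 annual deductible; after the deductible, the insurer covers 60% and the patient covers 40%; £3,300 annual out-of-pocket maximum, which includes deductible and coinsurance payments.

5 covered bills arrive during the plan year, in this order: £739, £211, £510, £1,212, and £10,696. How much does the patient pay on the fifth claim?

Claim 1 (£739): all of it applies to the deductible. Patient owes £739 (running OOP £739).
Claim 2 (£211): entire amount goes to the deductible. Patient owes £211 (running OOP £950).
Claim 3 (£510): deductible takes £420, £90 remains; patient's 40% is £36. Patient owes £456 (running OOP £1,406).
Claim 4 (£1,212): 40% coinsurance on £1,212 = £484.80. Patient owes £484.80 (running OOP £1,890.80).
Claim 5 (£10,696): deductible already satisfied, so patient's share is 40% × £10,696 = £4,278.40. OOP would hit £6,169.20 > £3,300, so the cap limits the patient to £3,300 − £1,890.80 = £1,409.20.

£1,409.20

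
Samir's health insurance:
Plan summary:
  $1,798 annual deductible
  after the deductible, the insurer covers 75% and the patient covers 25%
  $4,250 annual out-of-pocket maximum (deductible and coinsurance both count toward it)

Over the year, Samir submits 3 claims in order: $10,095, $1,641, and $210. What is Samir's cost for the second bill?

Claim 1 ($10,095): $1,798 finishes the deductible; $8,297 goes to coinsurance; patient's 25% is $2,074.25. Patient owes $3,872.25 (running OOP $3,872.25).
Claim 2 ($1,641): deductible met; 25% of $1,641 = $410.25. Adding that to $3,872.25 gives $4,282.50, past the $4,250 cap; patient pays only $4,250 − $3,872.25 = $377.75.

$377.75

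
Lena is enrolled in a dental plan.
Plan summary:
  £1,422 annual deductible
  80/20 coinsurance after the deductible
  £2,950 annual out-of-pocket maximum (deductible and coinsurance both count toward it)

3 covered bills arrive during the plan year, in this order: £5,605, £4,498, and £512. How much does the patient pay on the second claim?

£691.40

#1 (£5,605): deductible takes £1,422, £4,183 remains; coinsurance £4,183 × 20% = £836.60. Cost to patient: £2,258.60. OOP to date £2,258.60.
#2 (£4,498): deductible already satisfied, so patient's share is 20% × £4,498 = £899.60. That would push OOP to £3,158.20, over the £2,950 cap, so patient pays £2,950 − £2,258.60 = £691.40.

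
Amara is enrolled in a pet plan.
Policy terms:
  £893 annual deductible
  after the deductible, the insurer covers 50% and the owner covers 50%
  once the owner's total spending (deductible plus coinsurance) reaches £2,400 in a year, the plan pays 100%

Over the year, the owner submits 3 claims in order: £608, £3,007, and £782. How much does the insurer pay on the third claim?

Bill 1, £608: entire amount goes to the deductible. Cost to owner: £608. OOP to date £608. Plan pays £608 − £608 = £0.
Bill 2, £3,007: £285 to deductible, leaving £2,722; owner's 50% is £1,361. Owner pays £1,646; OOP now £2,254. Insurer: £3,007 − £1,646 = £1,361.
Bill 3, £782: deductible met; 50% of £782 = £391. That would push OOP to £2,645, over the £2,400 cap, so owner pays £2,400 − £2,254 = £146. Insurer: £782 − £146 = £636.

£636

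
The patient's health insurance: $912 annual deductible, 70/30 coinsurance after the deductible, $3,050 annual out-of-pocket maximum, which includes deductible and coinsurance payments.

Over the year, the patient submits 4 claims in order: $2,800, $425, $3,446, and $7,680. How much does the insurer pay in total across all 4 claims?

Claim 1 — $2,800: $912 to deductible, leaving $1,888; patient's 30% is $566.40. Cost to patient: $1,478.40. OOP to date $1,478.40. Plan pays $2,800 − $1,478.40 = $1,321.60.
Claim 2 — $425: deductible already satisfied, so patient's share is 30% × $425 = $127.50. Patient pays $127.50; OOP now $1,605.90. Insurer: $425 − $127.50 = $297.50.
Claim 3 — $3,446: deductible already satisfied, so patient's share is 30% × $3,446 = $1,033.80. Patient owes $1,033.80 (running OOP $2,639.70). Plan pays $3,446 − $1,033.80 = $2,412.20.
Claim 4 — $7,680: 30% coinsurance on $7,680 = $2,304. That would push OOP to $4,943.70, over the $3,050 cap, so patient pays $3,050 − $2,639.70 = $410.30. Plan pays $7,680 − $410.30 = $7,269.70.
Insurer total: $1,321.60 + $297.50 + $2,412.20 + $7,269.70 = $11,301.

$11,301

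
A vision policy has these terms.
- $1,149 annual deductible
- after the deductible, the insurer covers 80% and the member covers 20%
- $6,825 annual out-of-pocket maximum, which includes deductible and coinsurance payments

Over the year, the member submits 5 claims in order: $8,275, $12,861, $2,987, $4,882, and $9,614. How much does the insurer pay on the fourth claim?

Claim 1 — $8,275: deductible takes $1,149, $7,126 remains; coinsurance $7,126 × 20% = $1,425.20. Cost to member: $2,574.20. OOP to date $2,574.20. Plan pays $8,275 − $2,574.20 = $5,700.80.
Claim 2 — $12,861: deductible already satisfied, so member's share is 20% × $12,861 = $2,572.20. Cost to member: $2,572.20. OOP to date $5,146.40. Insurer: $12,861 − $2,572.20 = $10,288.80.
Claim 3 — $2,987: 20% coinsurance on $2,987 = $597.40. Member pays $597.40; OOP now $5,743.80. Plan pays $2,987 − $597.40 = $2,389.60.
Claim 4 — $4,882: 20% coinsurance on $4,882 = $976.40. Member owes $976.40 (running OOP $6,720.20). Plan pays $4,882 − $976.40 = $3,905.60.

$3,905.60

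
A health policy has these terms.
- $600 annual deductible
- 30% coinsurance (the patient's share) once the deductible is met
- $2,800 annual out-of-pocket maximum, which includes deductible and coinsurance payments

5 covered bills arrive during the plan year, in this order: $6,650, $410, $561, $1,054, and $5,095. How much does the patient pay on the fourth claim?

Claim 1 ($6,650): deductible takes $600, $6,050 remains; 30% of $6,050 = $1,815. Cost to patient: $2,415. OOP to date $2,415.
Claim 2 ($410): 30% coinsurance on $410 = $123. Patient owes $123 (running OOP $2,538).
Claim 3 ($561): deductible met; 30% of $561 = $168.30. Patient owes $168.30 (running OOP $2,706.30).
Claim 4 ($1,054): deductible met; 30% of $1,054 = $316.20. OOP would hit $3,022.50 > $2,800, so the cap limits the patient to $2,800 − $2,706.30 = $93.70.

$93.70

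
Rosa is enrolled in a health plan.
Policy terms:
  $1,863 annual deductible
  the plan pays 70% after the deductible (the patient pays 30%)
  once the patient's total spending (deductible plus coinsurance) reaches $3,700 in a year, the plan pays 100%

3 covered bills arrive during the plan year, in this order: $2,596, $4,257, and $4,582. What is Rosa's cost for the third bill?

#1 ($2,596): deductible takes $1,863, $733 remains; 30% of $733 = $219.90. Patient pays $2,082.90; OOP now $2,082.90.
#2 ($4,257): deductible met; 30% of $4,257 = $1,277.10. Cost to patient: $1,277.10. OOP to date $3,360.
#3 ($4,582): deductible met; 30% of $4,582 = $1,374.60. Adding that to $3,360 gives $4,734.60, past the $3,700 cap; patient pays only $3,700 − $3,360 = $340.

$340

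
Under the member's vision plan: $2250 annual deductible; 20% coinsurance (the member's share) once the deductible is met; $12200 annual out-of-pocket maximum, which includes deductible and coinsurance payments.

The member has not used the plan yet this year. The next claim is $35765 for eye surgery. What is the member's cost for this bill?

$8953

Deductible not yet touched, so the first $2250 of the bill goes to the deductible.
The remaining $33515 (= $35765 − $2250) moves to coinsurance.
Coinsurance: $33515 × 20% = $6703.
So the member owes $2250 + $6703 = $8953 before any cap.
Year-to-date out-of-pocket becomes $0 + $8953 = $8953, still under the $12200 maximum, so no cap applies.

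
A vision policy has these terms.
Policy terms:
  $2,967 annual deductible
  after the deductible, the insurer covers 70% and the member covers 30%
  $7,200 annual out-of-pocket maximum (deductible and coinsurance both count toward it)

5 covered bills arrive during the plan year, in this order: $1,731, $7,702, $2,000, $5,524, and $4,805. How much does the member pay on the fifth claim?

#1 ($1,731): entire amount goes to the deductible. Cost to member: $1,731. OOP to date $1,731.
#2 ($7,702): deductible takes $1,236, $6,466 remains; member's 30% is $1,939.80. Cost to member: $3,175.80. OOP to date $4,906.80.
#3 ($2,000): deductible met; 30% of $2,000 = $600. Member owes $600 (running OOP $5,506.80).
#4 ($5,524): deductible met; 30% of $5,524 = $1,657.20. Member pays $1,657.20; OOP now $7,164.
#5 ($4,805): deductible already satisfied, so member's share is 30% × $4,805 = $1,441.50. Adding that to $7,164 gives $8,605.50, past the $7,200 cap; member pays only $7,200 − $7,164 = $36.

$36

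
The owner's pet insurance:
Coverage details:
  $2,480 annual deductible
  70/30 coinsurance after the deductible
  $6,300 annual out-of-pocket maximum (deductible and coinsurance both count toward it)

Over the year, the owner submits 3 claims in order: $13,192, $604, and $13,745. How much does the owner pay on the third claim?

#1 ($13,192): $2,480 to deductible, leaving $10,712; 30% of $10,712 = $3,213.60. Owner pays $5,693.60; OOP now $5,693.60.
#2 ($604): 30% coinsurance on $604 = $181.20. Owner pays $181.20; OOP now $5,874.80.
#3 ($13,745): deductible already satisfied, so owner's share is 30% × $13,745 = $4,123.50. Adding that to $5,874.80 gives $9,998.30, past the $6,300 cap; owner pays only $6,300 − $5,874.80 = $425.20.

$425.20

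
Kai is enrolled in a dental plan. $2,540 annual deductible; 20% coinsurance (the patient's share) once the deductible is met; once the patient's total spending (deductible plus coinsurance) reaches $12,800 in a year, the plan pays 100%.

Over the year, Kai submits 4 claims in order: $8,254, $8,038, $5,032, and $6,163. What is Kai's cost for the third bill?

Claim 1 — $8,254: $2,540 to deductible, leaving $5,714; coinsurance $5,714 × 20% = $1,142.80. Cost to patient: $3,682.80. OOP to date $3,682.80.
Claim 2 — $8,038: deductible already satisfied, so patient's share is 20% × $8,038 = $1,607.60. Patient owes $1,607.60 (running OOP $5,290.40).
Claim 3 — $5,032: 20% coinsurance on $5,032 = $1,006.40. Patient pays $1,006.40; OOP now $6,296.80.

$1,006.40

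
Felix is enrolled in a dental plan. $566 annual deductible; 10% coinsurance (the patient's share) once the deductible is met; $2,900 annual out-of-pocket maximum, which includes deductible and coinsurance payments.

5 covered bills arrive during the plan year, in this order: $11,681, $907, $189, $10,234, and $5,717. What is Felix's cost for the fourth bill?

Claim 1 — $11,681: $566 finishes the deductible; $11,115 goes to coinsurance; coinsurance $11,115 × 10% = $1,111.50. Patient owes $1,677.50 (running OOP $1,677.50).
Claim 2 — $907: deductible met; 10% of $907 = $90.70. Patient owes $90.70 (running OOP $1,768.20).
Claim 3 — $189: deductible already satisfied, so patient's share is 10% × $189 = $18.90. Cost to patient: $18.90. OOP to date $1,787.10.
Claim 4 — $10,234: deductible met; 10% of $10,234 = $1,023.40. Patient pays $1,023.40; OOP now $2,810.50.

$1,023.40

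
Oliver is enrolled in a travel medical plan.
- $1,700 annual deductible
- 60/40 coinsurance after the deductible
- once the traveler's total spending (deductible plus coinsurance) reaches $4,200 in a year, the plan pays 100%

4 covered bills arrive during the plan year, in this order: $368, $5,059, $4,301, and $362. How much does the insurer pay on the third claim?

#1 ($368): fully absorbed by the deductible. Traveler owes $368 (running OOP $368). Insurer: $368 − $368 = $0.
#2 ($5,059): $1,332 to deductible, leaving $3,727; traveler's 40% is $1,490.80. Traveler owes $2,822.80 (running OOP $3,190.80). Insurer: $5,059 − $2,822.80 = $2,236.20.
#3 ($4,301): deductible already satisfied, so traveler's share is 40% × $4,301 = $1,720.40. OOP would hit $4,911.20 > $4,200, so the cap limits the traveler to $4,200 − $3,190.80 = $1,009.20. Plan pays $4,301 − $1,009.20 = $3,291.80.

$3,291.80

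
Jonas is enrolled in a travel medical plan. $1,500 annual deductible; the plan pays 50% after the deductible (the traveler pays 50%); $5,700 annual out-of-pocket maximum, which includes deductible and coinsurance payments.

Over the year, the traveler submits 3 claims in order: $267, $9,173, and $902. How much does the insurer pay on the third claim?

#1 ($267): all of it applies to the deductible. Cost to traveler: $267. OOP to date $267. Plan pays $267 − $267 = $0.
#2 ($9,173): deductible takes $1,233, $7,940 remains; traveler's 50% is $3,970. Traveler owes $5,203 (running OOP $5,470). Plan pays $9,173 − $5,203 = $3,970.
#3 ($902): deductible met; 50% of $902 = $451. OOP would hit $5,921 > $5,700, so the cap limits the traveler to $5,700 − $5,470 = $230. Insurer: $902 − $230 = $672.

$672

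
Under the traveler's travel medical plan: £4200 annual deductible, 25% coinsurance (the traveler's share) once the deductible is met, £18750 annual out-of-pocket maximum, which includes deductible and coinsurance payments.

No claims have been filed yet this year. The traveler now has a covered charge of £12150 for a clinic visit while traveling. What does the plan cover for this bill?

£5962.50

Nothing has been paid toward the £4200 deductible, so the first £4200 of this charge is applied there.
After the £4200 deductible portion, £12150 − £4200 = £7950 is subject to coinsurance.
Traveler's 25% share of £7950 is £1987.50.
So the traveler owes £4200 + £1987.50 = £6187.50 before any cap.
Year-to-date out-of-pocket becomes £0 + £6187.50 = £6187.50, still under the £18750 maximum, so no cap applies.
Insurer pays the balance: £12150 − £6187.50 = £5962.50.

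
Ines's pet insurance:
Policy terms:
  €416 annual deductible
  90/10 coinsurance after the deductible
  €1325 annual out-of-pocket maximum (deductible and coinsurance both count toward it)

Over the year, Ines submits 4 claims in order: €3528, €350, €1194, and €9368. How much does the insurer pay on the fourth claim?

#1 (€3528): deductible takes €416, €3112 remains; owner's 10% is €311.20. Owner pays €727.20; OOP now €727.20. Plan pays €3528 − €727.20 = €2800.80.
#2 (€350): deductible met; 10% of €350 = €35. Owner pays €35; OOP now €762.20. Insurer: €350 − €35 = €315.
#3 (€1194): 10% coinsurance on €1194 = €119.40. Owner pays €119.40; OOP now €881.60. Insurer: €1194 − €119.40 = €1074.60.
#4 (€9368): 10% coinsurance on €9368 = €936.80. Adding that to €881.60 gives €1818.40, past the €1325 cap; owner pays only €1325 − €881.60 = €443.40. Insurer: €9368 − €443.40 = €8924.60.

€8924.60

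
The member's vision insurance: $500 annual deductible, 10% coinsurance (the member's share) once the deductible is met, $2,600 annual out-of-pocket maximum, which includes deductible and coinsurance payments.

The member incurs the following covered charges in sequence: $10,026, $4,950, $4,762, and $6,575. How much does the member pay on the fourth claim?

$176.20

Claim 1 — $10,026: $500 finishes the deductible; $9,526 goes to coinsurance; coinsurance $9,526 × 10% = $952.60. Member pays $1,452.60; OOP now $1,452.60.
Claim 2 — $4,950: deductible met; 10% of $4,950 = $495. Member pays $495; OOP now $1,947.60.
Claim 3 — $4,762: 10% coinsurance on $4,762 = $476.20. Member owes $476.20 (running OOP $2,423.80).
Claim 4 — $6,575: deductible already satisfied, so member's share is 10% × $6,575 = $657.50. OOP would hit $3,081.30 > $2,600, so the cap limits the member to $2,600 − $2,423.80 = $176.20.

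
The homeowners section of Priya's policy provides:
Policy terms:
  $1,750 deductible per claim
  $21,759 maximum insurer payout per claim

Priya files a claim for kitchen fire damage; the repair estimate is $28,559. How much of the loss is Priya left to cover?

$6,800

Subtract the deductible: $28,559 − $1,750 = $26,809.
$26,809 exceeds the $21,759 limit, so the insurer pays the limit: $21,759.
Homeowner's share is the uncovered remainder: $28,559 − $21,759 = $6,800.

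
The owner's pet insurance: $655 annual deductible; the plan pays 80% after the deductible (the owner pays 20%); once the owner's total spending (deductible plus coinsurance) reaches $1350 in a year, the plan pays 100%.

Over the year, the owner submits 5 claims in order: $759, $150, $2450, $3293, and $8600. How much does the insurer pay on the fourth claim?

$3138.80

#1 ($759): $655 to deductible, leaving $104; 20% of $104 = $20.80. Owner owes $675.80 (running OOP $675.80). Insurer: $759 − $675.80 = $83.20.
#2 ($150): deductible already satisfied, so owner's share is 20% × $150 = $30. Owner owes $30 (running OOP $705.80). Insurer: $150 − $30 = $120.
#3 ($2450): deductible already satisfied, so owner's share is 20% × $2450 = $490. Owner owes $490 (running OOP $1195.80). Plan pays $2450 − $490 = $1960.
#4 ($3293): deductible met; 20% of $3293 = $658.60. Adding that to $1195.80 gives $1854.40, past the $1350 cap; owner pays only $1350 − $1195.80 = $154.20. Insurer: $3293 − $154.20 = $3138.80.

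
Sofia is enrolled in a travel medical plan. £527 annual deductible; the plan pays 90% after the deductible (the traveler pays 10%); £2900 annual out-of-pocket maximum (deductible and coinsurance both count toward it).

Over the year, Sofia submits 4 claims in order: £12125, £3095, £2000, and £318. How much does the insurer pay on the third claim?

#1 (£12125): deductible takes £527, £11598 remains; coinsurance £11598 × 10% = £1159.80. Traveler pays £1686.80; OOP now £1686.80. Plan pays £12125 − £1686.80 = £10438.20.
#2 (£3095): 10% coinsurance on £3095 = £309.50. Cost to traveler: £309.50. OOP to date £1996.30. Plan pays £3095 − £309.50 = £2785.50.
#3 (£2000): deductible met; 10% of £2000 = £200. Cost to traveler: £200. OOP to date £2196.30. Plan pays £2000 − £200 = £1800.

£1800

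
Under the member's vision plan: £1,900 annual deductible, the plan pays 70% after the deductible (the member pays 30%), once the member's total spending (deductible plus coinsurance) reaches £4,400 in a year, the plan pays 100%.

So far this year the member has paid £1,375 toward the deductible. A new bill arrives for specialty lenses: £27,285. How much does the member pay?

£3,025

£1,375 of the £1,900 deductible is already met, leaving £525.
The remaining £26,760 (= £27,285 − £525) moves to coinsurance.
Coinsurance: £26,760 × 30% = £8,028.
Member responsibility before any cap: £525 + £8,028 = £8,553.
That would bring total out-of-pocket to £9,928, past the £4,400 cap. The member is capped at £4,400 − £1,375 = £3,025 on this claim.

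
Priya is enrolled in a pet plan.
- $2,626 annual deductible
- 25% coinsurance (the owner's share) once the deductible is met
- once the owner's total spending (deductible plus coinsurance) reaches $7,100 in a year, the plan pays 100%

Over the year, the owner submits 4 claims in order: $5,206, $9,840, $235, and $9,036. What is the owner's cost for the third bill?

Bill 1, $5,206: deductible takes $2,626, $2,580 remains; 25% of $2,580 = $645. Owner owes $3,271 (running OOP $3,271).
Bill 2, $9,840: 25% coinsurance on $9,840 = $2,460. Owner pays $2,460; OOP now $5,731.
Bill 3, $235: 25% coinsurance on $235 = $58.75. Cost to owner: $58.75. OOP to date $5,789.75.

$58.75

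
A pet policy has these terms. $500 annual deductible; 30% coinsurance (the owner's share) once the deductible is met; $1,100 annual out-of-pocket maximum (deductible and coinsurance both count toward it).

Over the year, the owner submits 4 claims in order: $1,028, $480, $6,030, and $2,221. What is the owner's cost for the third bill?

$297.60

Bill 1, $1,028: $500 to deductible, leaving $528; owner's 30% is $158.40. Cost to owner: $658.40. OOP to date $658.40.
Bill 2, $480: deductible met; 30% of $480 = $144. Cost to owner: $144. OOP to date $802.40.
Bill 3, $6,030: 30% coinsurance on $6,030 = $1,809. Adding that to $802.40 gives $2,611.40, past the $1,100 cap; owner pays only $1,100 − $802.40 = $297.60.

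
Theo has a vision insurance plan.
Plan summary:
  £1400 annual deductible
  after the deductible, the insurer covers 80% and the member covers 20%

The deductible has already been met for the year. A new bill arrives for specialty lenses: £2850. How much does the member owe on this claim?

With the deductible met, the entire £2850 is subject to coinsurance.
Coinsurance: £2850 × 20% = £570.

£570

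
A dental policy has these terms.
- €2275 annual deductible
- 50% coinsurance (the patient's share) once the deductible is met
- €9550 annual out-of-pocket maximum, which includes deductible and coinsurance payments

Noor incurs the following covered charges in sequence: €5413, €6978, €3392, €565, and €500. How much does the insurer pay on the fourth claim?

€282.50

Claim 1 (€5413): €2275 to deductible, leaving €3138; 50% of €3138 = €1569. Patient owes €3844 (running OOP €3844). Insurer: €5413 − €3844 = €1569.
Claim 2 (€6978): 50% coinsurance on €6978 = €3489. Patient owes €3489 (running OOP €7333). Insurer: €6978 − €3489 = €3489.
Claim 3 (€3392): deductible met; 50% of €3392 = €1696. Patient owes €1696 (running OOP €9029). Plan pays €3392 − €1696 = €1696.
Claim 4 (€565): 50% coinsurance on €565 = €282.50. Cost to patient: €282.50. OOP to date €9311.50. Plan pays €565 − €282.50 = €282.50.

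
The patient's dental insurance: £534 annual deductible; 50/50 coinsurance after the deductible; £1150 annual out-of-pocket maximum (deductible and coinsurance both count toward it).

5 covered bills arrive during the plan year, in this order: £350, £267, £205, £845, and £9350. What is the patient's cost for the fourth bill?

£422.50

#1 (£350): entire amount goes to the deductible. Patient pays £350; OOP now £350.
#2 (£267): £184 to deductible, leaving £83; coinsurance £83 × 50% = £41.50. Patient pays £225.50; OOP now £575.50.
#3 (£205): 50% coinsurance on £205 = £102.50. Patient pays £102.50; OOP now £678.
#4 (£845): deductible met; 50% of £845 = £422.50. Cost to patient: £422.50. OOP to date £1100.50.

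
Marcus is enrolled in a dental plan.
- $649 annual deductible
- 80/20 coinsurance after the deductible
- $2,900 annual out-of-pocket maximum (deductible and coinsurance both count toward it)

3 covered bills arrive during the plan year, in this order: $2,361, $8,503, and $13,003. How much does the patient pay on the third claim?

Claim 1 ($2,361): deductible takes $649, $1,712 remains; coinsurance $1,712 × 20% = $342.40. Patient pays $991.40; OOP now $991.40.
Claim 2 ($8,503): deductible already satisfied, so patient's share is 20% × $8,503 = $1,700.60. Patient pays $1,700.60; OOP now $2,692.
Claim 3 ($13,003): 20% coinsurance on $13,003 = $2,600.60. OOP would hit $5,292.60 > $2,900, so the cap limits the patient to $2,900 − $2,692 = $208.

$208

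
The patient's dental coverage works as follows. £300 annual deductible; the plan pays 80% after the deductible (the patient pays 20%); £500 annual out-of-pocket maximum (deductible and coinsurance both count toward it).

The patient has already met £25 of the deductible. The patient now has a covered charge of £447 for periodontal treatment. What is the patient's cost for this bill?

£309.40

£25 of the £300 deductible is already met, leaving £275.
The remaining £172 (= £447 − £275) moves to coinsurance.
Coinsurance: £172 × 20% = £34.40.
Patient responsibility before any cap: £275 + £34.40 = £309.40.
Cumulative spending £25 + £309.40 = £334.40 stays under the £500 maximum.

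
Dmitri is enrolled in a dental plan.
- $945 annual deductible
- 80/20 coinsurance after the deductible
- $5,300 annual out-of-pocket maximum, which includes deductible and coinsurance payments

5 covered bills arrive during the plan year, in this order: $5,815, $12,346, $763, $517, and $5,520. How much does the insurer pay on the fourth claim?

$413.60

Claim 1 ($5,815): deductible takes $945, $4,870 remains; 20% of $4,870 = $974. Patient pays $1,919; OOP now $1,919. Insurer: $5,815 − $1,919 = $3,896.
Claim 2 ($12,346): 20% coinsurance on $12,346 = $2,469.20. Cost to patient: $2,469.20. OOP to date $4,388.20. Insurer: $12,346 − $2,469.20 = $9,876.80.
Claim 3 ($763): deductible met; 20% of $763 = $152.60. Patient pays $152.60; OOP now $4,540.80. Plan pays $763 − $152.60 = $610.40.
Claim 4 ($517): deductible met; 20% of $517 = $103.40. Cost to patient: $103.40. OOP to date $4,644.20. Insurer: $517 − $103.40 = $413.60.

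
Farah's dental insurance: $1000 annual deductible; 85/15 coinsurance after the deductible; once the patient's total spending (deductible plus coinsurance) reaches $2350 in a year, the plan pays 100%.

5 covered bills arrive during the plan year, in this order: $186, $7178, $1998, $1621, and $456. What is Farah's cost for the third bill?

Claim 1 — $186: entire amount goes to the deductible. Patient owes $186 (running OOP $186).
Claim 2 — $7178: deductible takes $814, $6364 remains; 15% of $6364 = $954.60. Patient pays $1768.60; OOP now $1954.60.
Claim 3 — $1998: deductible met; 15% of $1998 = $299.70. Cost to patient: $299.70. OOP to date $2254.30.

$299.70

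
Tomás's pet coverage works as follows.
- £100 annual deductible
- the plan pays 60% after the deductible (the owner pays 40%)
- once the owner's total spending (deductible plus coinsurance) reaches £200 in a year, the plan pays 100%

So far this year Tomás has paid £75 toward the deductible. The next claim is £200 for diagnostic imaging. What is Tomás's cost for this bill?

Remaining deductible: £100 − £75 = £25.
That leaves £200 − £25 = £175 for coinsurance.
40% of £175 = £70 falls to the owner.
That puts the owner's cost at £25 + £70 = £95 before any cap.
Year-to-date out-of-pocket becomes £75 + £95 = £170, still under the £200 maximum, so no cap applies.

£95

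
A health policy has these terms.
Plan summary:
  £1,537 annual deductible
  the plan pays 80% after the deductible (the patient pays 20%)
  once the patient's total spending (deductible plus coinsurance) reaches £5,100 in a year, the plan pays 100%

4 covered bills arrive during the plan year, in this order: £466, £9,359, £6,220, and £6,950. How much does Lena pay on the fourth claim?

£661.40

Claim 1 (£466): all of it applies to the deductible. Patient pays £466; OOP now £466.
Claim 2 (£9,359): £1,071 to deductible, leaving £8,288; 20% of £8,288 = £1,657.60. Cost to patient: £2,728.60. OOP to date £3,194.60.
Claim 3 (£6,220): 20% coinsurance on £6,220 = £1,244. Patient owes £1,244 (running OOP £4,438.60).
Claim 4 (£6,950): deductible met; 20% of £6,950 = £1,390. That would push OOP to £5,828.60, over the £5,100 cap, so patient pays £5,100 − £4,438.60 = £661.40.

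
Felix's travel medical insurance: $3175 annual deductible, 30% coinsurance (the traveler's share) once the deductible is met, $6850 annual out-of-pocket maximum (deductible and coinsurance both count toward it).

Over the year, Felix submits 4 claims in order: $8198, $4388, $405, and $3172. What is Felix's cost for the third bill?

#1 ($8198): deductible takes $3175, $5023 remains; coinsurance $5023 × 30% = $1506.90. Traveler pays $4681.90; OOP now $4681.90.
#2 ($4388): 30% coinsurance on $4388 = $1316.40. Cost to traveler: $1316.40. OOP to date $5998.30.
#3 ($405): 30% coinsurance on $405 = $121.50. Traveler owes $121.50 (running OOP $6119.80).

$121.50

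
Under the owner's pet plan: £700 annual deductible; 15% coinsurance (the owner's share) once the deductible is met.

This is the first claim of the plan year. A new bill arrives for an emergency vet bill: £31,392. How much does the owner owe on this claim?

Deductible not yet touched, so the first £700 of the bill goes to the deductible.
The remaining £30,692 (= £31,392 − £700) moves to coinsurance.
Owner's 15% share of £30,692 is £4,603.80.
Owner responsibility: £700 + £4,603.80 = £5,303.80.

£5,303.80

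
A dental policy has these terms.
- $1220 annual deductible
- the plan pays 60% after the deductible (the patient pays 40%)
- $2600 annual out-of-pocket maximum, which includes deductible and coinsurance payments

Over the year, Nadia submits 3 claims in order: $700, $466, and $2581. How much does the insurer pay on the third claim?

$1516.20

Claim 1 ($700): all of it applies to the deductible. Patient pays $700; OOP now $700. Insurer: $700 − $700 = $0.
Claim 2 ($466): entire amount goes to the deductible. Patient owes $466 (running OOP $1166). Insurer: $466 − $466 = $0.
Claim 3 ($2581): $54 finishes the deductible; $2527 goes to coinsurance; 40% of $2527 = $1010.80. Cost to patient: $1064.80. OOP to date $2230.80. Insurer: $2581 − $1064.80 = $1516.20.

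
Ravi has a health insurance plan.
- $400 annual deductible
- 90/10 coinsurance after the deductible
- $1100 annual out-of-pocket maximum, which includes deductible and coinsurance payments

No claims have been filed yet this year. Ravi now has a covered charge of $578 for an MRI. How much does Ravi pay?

The full $400 deductible is still open; $400 of this bill applies to it.
After the $400 deductible portion, $578 − $400 = $178 is subject to coinsurance.
10% of $178 = $17.80 falls to the patient.
That puts the patient's cost at $400 + $17.80 = $417.80 before any cap.
Year-to-date out-of-pocket becomes $0 + $417.80 = $417.80, still under the $1100 maximum, so no cap applies.

$417.80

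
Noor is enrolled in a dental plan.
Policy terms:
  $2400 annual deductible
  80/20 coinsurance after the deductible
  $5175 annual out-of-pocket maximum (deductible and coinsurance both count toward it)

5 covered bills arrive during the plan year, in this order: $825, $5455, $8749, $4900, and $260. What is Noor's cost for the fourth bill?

Bill 1, $825: entire amount goes to the deductible. Patient owes $825 (running OOP $825).
Bill 2, $5455: deductible takes $1575, $3880 remains; patient's 20% is $776. Cost to patient: $2351. OOP to date $3176.
Bill 3, $8749: deductible already satisfied, so patient's share is 20% × $8749 = $1749.80. Patient owes $1749.80 (running OOP $4925.80).
Bill 4, $4900: deductible already satisfied, so patient's share is 20% × $4900 = $980. That would push OOP to $5905.80, over the $5175 cap, so patient pays $5175 − $4925.80 = $249.20.

$249.20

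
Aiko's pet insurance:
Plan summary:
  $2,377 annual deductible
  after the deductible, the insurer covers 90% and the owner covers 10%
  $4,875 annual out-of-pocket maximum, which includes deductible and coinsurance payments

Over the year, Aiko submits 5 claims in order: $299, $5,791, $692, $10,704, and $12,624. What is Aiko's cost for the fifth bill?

#1 ($299): all of it applies to the deductible. Owner owes $299 (running OOP $299).
#2 ($5,791): $2,078 to deductible, leaving $3,713; owner's 10% is $371.30. Owner pays $2,449.30; OOP now $2,748.30.
#3 ($692): deductible met; 10% of $692 = $69.20. Owner owes $69.20 (running OOP $2,817.50).
#4 ($10,704): 10% coinsurance on $10,704 = $1,070.40. Owner pays $1,070.40; OOP now $3,887.90.
#5 ($12,624): 10% coinsurance on $12,624 = $1,262.40. Adding that to $3,887.90 gives $5,150.30, past the $4,875 cap; owner pays only $4,875 − $3,887.90 = $987.10.

$987.10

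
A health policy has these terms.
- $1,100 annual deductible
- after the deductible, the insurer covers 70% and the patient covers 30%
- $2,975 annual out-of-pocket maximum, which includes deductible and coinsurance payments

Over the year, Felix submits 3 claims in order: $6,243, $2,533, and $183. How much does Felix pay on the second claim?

Bill 1, $6,243: $1,100 to deductible, leaving $5,143; patient's 30% is $1,542.90. Cost to patient: $2,642.90. OOP to date $2,642.90.
Bill 2, $2,533: deductible already satisfied, so patient's share is 30% × $2,533 = $759.90. OOP would hit $3,402.80 > $2,975, so the cap limits the patient to $2,975 − $2,642.90 = $332.10.

$332.10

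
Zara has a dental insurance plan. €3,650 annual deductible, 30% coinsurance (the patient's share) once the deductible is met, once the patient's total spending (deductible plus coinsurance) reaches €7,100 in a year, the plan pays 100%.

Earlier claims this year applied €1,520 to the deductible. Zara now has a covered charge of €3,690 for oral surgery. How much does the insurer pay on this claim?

Deductible still to meet: €3,650 − €1,520 = €2,130.
That leaves €3,690 − €2,130 = €1,560 for coinsurance.
Patient's 30% share of €1,560 is €468.
Patient responsibility before any cap: €2,130 + €468 = €2,598.
Total out-of-pocket so far would be €1,520 + €2,598 = €4,118, below the €7,100 cap — no reduction.
Insurer pays the balance: €3,690 − €2,598 = €1,092.

€1,092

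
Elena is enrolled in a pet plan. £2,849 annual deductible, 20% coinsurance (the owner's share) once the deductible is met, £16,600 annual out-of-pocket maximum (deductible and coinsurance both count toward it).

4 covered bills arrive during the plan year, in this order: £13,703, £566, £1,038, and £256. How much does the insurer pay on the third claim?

£830.40

Claim 1 (£13,703): deductible takes £2,849, £10,854 remains; owner's 20% is £2,170.80. Owner owes £5,019.80 (running OOP £5,019.80). Insurer: £13,703 − £5,019.80 = £8,683.20.
Claim 2 (£566): deductible already satisfied, so owner's share is 20% × £566 = £113.20. Owner owes £113.20 (running OOP £5,133). Insurer: £566 − £113.20 = £452.80.
Claim 3 (£1,038): deductible met; 20% of £1,038 = £207.60. Owner owes £207.60 (running OOP £5,340.60). Plan pays £1,038 − £207.60 = £830.40.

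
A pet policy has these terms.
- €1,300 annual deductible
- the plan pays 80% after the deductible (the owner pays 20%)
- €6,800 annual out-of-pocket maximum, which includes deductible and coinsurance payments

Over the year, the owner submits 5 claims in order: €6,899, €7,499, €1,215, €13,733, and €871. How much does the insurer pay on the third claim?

Claim 1 (€6,899): €1,300 to deductible, leaving €5,599; owner's 20% is €1,119.80. Cost to owner: €2,419.80. OOP to date €2,419.80. Insurer: €6,899 − €2,419.80 = €4,479.20.
Claim 2 (€7,499): deductible already satisfied, so owner's share is 20% × €7,499 = €1,499.80. Cost to owner: €1,499.80. OOP to date €3,919.60. Plan pays €7,499 − €1,499.80 = €5,999.20.
Claim 3 (€1,215): deductible already satisfied, so owner's share is 20% × €1,215 = €243. Owner pays €243; OOP now €4,162.60. Plan pays €1,215 − €243 = €972.

€972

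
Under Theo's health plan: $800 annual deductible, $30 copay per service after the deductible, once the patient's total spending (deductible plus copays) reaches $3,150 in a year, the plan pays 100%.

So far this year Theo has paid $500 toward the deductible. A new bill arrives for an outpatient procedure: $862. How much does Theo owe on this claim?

$330

Remaining deductible: $800 − $500 = $300.
After the $300 deductible portion, $862 − $300 = $562 is subject to the copay.
Copay on this service: $30.
That puts the patient's cost at $300 + $30 = $330 before any cap.
Cumulative spending $500 + $330 = $830 stays under the $3,150 maximum.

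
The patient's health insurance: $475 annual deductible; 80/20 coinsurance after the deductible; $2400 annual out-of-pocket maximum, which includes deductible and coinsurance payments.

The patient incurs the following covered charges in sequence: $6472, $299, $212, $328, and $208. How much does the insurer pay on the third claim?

Claim 1 — $6472: deductible takes $475, $5997 remains; 20% of $5997 = $1199.40. Patient pays $1674.40; OOP now $1674.40. Plan pays $6472 − $1674.40 = $4797.60.
Claim 2 — $299: deductible already satisfied, so patient's share is 20% × $299 = $59.80. Patient pays $59.80; OOP now $1734.20. Plan pays $299 − $59.80 = $239.20.
Claim 3 — $212: deductible already satisfied, so patient's share is 20% × $212 = $42.40. Cost to patient: $42.40. OOP to date $1776.60. Insurer: $212 − $42.40 = $169.60.

$169.60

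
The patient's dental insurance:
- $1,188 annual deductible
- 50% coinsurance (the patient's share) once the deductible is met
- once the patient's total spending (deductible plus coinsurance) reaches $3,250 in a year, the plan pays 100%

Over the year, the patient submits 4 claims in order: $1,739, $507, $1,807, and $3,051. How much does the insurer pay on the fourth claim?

#1 ($1,739): deductible takes $1,188, $551 remains; patient's 50% is $275.50. Patient pays $1,463.50; OOP now $1,463.50. Insurer: $1,739 − $1,463.50 = $275.50.
#2 ($507): deductible met; 50% of $507 = $253.50. Patient owes $253.50 (running OOP $1,717). Plan pays $507 − $253.50 = $253.50.
#3 ($1,807): deductible met; 50% of $1,807 = $903.50. Cost to patient: $903.50. OOP to date $2,620.50. Plan pays $1,807 − $903.50 = $903.50.
#4 ($3,051): deductible met; 50% of $3,051 = $1,525.50. OOP would hit $4,146 > $3,250, so the cap limits the patient to $3,250 − $2,620.50 = $629.50. Insurer: $3,051 − $629.50 = $2,421.50.

$2,421.50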